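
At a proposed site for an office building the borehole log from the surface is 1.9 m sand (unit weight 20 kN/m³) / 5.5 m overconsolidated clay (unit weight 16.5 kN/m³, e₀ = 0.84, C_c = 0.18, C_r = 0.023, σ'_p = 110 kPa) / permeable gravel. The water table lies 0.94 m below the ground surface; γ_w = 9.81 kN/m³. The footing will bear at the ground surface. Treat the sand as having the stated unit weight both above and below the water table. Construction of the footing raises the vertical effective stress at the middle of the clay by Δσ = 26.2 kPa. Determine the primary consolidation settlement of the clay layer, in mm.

Mid-depth of clay below the ground surface: z = 1.9 + 5.5/2 = 4.65 m.
Total vertical stress at mid-clay: σ_v = 20×1.9 + 16.5×2.75 = 83.375 kPa.
Pore pressure: u = 9.81×(4.65 − 0.94) = 36.395 kPa.
Initial effective stress: σ'_0 = σ_v − u = 83.375 − 36.395 = 46.98 kPa.
Final effective stress: σ'_f = 46.98 + 26.2 = 73.18 kPa.
σ'_f = 73.18 ≤ σ'_p = 110 kPa, so the clay remains overconsolidated and only the recompression index applies:
S_c = C_r·H/(1+e₀)·log₁₀(σ'_f/σ'_0) = 0.023×5.5/1.84×log₁₀(73.18/46.98)
    = 0.068749 × 0.19248 = 0.01323 m

S_c ≈ 13.2 mm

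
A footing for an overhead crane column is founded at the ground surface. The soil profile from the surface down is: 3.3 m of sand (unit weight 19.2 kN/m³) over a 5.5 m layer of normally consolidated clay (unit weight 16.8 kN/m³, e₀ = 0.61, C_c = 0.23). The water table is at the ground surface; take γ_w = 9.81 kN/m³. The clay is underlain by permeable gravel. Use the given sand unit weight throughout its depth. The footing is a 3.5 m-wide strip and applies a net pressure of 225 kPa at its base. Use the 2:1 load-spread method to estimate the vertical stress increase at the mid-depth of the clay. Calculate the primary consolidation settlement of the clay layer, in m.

S_c ≈ 0.332 m

Mid-depth of clay below the ground surface: z = 3.3 + 5.5/2 = 6.05 m.
Total vertical stress at mid-clay: σ_v = 19.2×3.3 + 16.8×2.75 = 109.56 kPa.
Pore pressure: u = 9.81×(6.05 − 0) = 59.351 kPa.
Initial effective stress: σ'_0 = σ_v − u = 109.56 − 59.351 = 50.209 kPa.
Stress increase at mid-clay by the 2:1 spreading method:
Δσ = qB/(B+z) = 225×3.5/(3.5+6.05) = 82.461 kPa
Final effective stress: σ'_f = σ'_0 + Δσ = 50.209 + 82.461 = 132.67 kPa.
Normally consolidated clay, so the full stress increment lies on the virgin compression line:
S_c = C_c·H/(1+e₀)·log₁₀(σ'_f/σ'_0) = 0.23×5.5/(1+0.61)×log₁₀(132.67/50.209)
    = 0.78571 × 0.42199 = 0.3316 m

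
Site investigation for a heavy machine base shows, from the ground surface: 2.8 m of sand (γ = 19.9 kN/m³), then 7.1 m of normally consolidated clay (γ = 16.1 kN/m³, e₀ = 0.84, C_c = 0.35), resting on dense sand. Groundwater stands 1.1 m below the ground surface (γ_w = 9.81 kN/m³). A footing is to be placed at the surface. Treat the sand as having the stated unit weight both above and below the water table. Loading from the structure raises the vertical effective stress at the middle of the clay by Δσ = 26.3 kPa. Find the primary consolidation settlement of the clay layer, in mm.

S_c ≈ 209 mm

Mid-depth of clay below the ground surface: z = 2.8 + 7.1/2 = 6.35 m.
Total vertical stress at mid-clay: σ_v = 19.9×2.8 + 16.1×3.55 = 112.88 kPa.
Pore pressure: u = 9.81×(6.35 − 1.1) = 51.503 kPa.
Initial effective stress: σ'_0 = σ_v − u = 112.88 − 51.503 = 61.377 kPa.
Final effective stress: σ'_f = σ'_0 + Δσ = 61.377 + 26.3 = 87.677 kPa.
Normally consolidated clay, so the full stress increment lies on the virgin compression line:
S_c = C_c·H/(1+e₀)·log₁₀(σ'_f/σ'_0) = 0.35×7.1/(1+0.84)×log₁₀(87.677/61.377)
    = 1.3505 × 0.15488 = 0.2092 m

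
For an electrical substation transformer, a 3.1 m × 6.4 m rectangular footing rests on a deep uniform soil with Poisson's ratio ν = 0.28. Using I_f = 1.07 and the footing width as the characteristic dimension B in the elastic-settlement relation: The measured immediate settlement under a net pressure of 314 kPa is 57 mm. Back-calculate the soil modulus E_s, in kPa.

S_e = q·B·(1−ν²)/E_s · I_f  ⇒  E_s = q·B·(1−ν²)·I_f / S_e.
E_s = 314 × 3.1 × 0.9216 × 1.07 / 0.057 = 16840 kPa

E_s ≈ 16800 kPa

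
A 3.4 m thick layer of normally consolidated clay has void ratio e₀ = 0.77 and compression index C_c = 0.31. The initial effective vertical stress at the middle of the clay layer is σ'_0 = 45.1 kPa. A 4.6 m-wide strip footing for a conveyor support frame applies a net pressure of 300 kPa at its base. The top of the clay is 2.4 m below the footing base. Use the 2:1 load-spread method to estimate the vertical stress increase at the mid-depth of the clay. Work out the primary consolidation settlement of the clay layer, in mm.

Mid-depth of clay below the footing base: z = 2.4 + 3.4/2 = 4.1 m.
Stress increase at mid-clay by the 2:1 spreading method:
Δσ = qB/(B+z) = 300×4.6/(4.6+4.1) = 158.62 kPa
Final effective stress: σ'_f = σ'_0 + Δσ = 45.1 + 158.62 = 203.72 kPa.
Normally consolidated clay, so the full stress increment lies on the virgin compression line:
S_c = C_c·H/(1+e₀)·log₁₀(σ'_f/σ'_0) = 0.31×3.4/(1+0.77)×log₁₀(203.72/45.1)
    = 0.59548 × 0.65486 = 0.39 m

S_c ≈ 390 mm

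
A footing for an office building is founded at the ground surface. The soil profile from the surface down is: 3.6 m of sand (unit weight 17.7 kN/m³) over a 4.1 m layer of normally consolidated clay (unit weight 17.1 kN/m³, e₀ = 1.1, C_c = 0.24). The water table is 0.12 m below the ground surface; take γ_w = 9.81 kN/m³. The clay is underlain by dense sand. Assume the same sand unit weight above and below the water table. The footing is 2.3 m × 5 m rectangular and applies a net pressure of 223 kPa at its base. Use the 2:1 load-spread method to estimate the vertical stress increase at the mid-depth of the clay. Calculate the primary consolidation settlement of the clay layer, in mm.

S_c ≈ 106 mm

Mid-depth of clay below the ground surface: z = 3.6 + 4.1/2 = 5.65 m.
Total vertical stress at mid-clay: σ_v = 17.7×3.6 + 17.1×2.05 = 98.775 kPa.
Pore pressure: u = 9.81×(5.65 − 0.12) = 54.249 kPa.
Initial effective stress: σ'_0 = σ_v − u = 98.775 − 54.249 = 44.526 kPa.
Stress increase at mid-clay by the 2:1 spreading method:
Δσ = qBL/((B+z)(L+z)) = 223×2.3×5/((2.3+5.65)(5+5.65)) = 30.289 kPa
Final effective stress: σ'_f = σ'_0 + Δσ = 44.526 + 30.289 = 74.815 kPa.
Normally consolidated clay, so the full stress increment lies on the virgin compression line:
S_c = C_c·H/(1+e₀)·log₁₀(σ'_f/σ'_0) = 0.24×4.1/(1+1.1)×log₁₀(74.815/44.526)
    = 0.46857 × 0.22537 = 0.1056 m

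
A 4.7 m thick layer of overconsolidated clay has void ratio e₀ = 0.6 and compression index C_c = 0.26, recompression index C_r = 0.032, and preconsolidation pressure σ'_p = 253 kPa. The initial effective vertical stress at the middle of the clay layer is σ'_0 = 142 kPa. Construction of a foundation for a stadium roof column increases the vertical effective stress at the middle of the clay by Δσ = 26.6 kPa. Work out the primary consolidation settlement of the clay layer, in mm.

Final effective stress: σ'_f = 142 + 26.6 = 168.6 kPa.
σ'_f = 168.6 ≤ σ'_p = 253 kPa, so the clay remains overconsolidated and only the recompression index applies:
S_c = C_r·H/(1+e₀)·log₁₀(σ'_f/σ'_0) = 0.032×4.7/1.6×log₁₀(168.6/142)
    = 0.094 × 0.074569 = 0.007009 m

S_c ≈ 7.01 mm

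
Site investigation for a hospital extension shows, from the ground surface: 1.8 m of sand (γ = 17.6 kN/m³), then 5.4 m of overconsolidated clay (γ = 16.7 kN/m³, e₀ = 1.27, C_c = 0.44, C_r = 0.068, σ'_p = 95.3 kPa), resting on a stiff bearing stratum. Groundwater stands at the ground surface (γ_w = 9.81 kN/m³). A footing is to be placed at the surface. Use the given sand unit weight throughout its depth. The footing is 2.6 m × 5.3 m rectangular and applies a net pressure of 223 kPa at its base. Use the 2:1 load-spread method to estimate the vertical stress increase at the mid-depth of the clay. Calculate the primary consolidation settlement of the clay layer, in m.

Mid-depth of clay below the ground surface: z = 1.8 + 5.4/2 = 4.5 m.
Total vertical stress at mid-clay: σ_v = 17.6×1.8 + 16.7×2.7 = 76.77 kPa.
Pore pressure: u = 9.81×(4.5 − 0) = 44.145 kPa.
Initial effective stress: σ'_0 = σ_v − u = 76.77 − 44.145 = 32.625 kPa.
Stress increase at mid-clay by the 2:1 spreading method:
Δσ = qBL/((B+z)(L+z)) = 223×2.6×5.3/((2.6+4.5)(5.3+4.5)) = 44.164 kPa
Final effective stress: σ'_f = 32.625 + 44.164 = 76.789 kPa.
σ'_f = 76.789 ≤ σ'_p = 95.3 kPa, so the clay remains overconsolidated and only the recompression index applies:
S_c = C_r·H/(1+e₀)·log₁₀(σ'_f/σ'_0) = 0.068×5.4/2.27×log₁₀(76.789/32.625)
    = 0.16177 × 0.37175 = 0.06014 m

S_c ≈ 0.0601 m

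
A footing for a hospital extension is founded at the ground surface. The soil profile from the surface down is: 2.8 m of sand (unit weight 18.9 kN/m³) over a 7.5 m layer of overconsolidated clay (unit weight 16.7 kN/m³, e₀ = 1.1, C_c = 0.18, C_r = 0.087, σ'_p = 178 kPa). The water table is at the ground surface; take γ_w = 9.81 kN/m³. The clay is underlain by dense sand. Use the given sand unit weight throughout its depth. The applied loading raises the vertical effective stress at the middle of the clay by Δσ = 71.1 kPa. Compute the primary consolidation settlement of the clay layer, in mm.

S_c ≈ 117 mm

Mid-depth of clay below the ground surface: z = 2.8 + 7.5/2 = 6.55 m.
Total vertical stress at mid-clay: σ_v = 18.9×2.8 + 16.7×3.75 = 115.54 kPa.
Pore pressure: u = 9.81×(6.55 − 0) = 64.255 kPa.
Initial effective stress: σ'_0 = σ_v − u = 115.54 − 64.255 = 51.285 kPa.
Final effective stress: σ'_f = 51.285 + 71.1 = 122.38 kPa.
σ'_f = 122.38 ≤ σ'_p = 178 kPa, so the clay remains overconsolidated and only the recompression index applies:
S_c = C_r·H/(1+e₀)·log₁₀(σ'_f/σ'_0) = 0.087×7.5/2.1×log₁₀(122.38/51.285)
    = 0.31071 × 0.37772 = 0.1174 m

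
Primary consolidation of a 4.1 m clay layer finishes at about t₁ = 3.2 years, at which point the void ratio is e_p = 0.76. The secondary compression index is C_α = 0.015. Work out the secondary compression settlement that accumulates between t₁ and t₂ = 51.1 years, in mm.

S_s ≈ 42 mm

Secondary compression: S_s = C_α·H/(1+e_p)·log₁₀(t₂/t₁)
S_s = 0.015×4.1/(1+0.76)×log₁₀(51.1/3.2)
    = 0.03494 × 1.203 = 0.04205 m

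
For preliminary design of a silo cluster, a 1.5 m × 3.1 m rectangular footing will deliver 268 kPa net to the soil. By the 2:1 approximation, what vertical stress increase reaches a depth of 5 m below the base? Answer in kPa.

Δσ_z ≈ 23.7 kPa

By the 2:1 method the load spreads at 1 horizontal : 2 vertical, so at depth z the loaded area has grown by z in each plan dimension:
Δσ = qBL/((B+z)(L+z)) = 268×1.5×3.1/((1.5+5)(3.1+5)) = 23.67 kPa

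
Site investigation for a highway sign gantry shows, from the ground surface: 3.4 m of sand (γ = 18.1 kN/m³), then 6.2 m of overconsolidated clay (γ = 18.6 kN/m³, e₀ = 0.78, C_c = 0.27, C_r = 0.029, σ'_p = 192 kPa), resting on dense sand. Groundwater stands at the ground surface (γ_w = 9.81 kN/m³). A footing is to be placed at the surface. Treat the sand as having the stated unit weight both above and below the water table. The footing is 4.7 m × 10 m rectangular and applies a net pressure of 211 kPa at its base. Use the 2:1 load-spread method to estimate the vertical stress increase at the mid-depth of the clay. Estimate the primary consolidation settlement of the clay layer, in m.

Mid-depth of clay below the ground surface: z = 3.4 + 6.2/2 = 6.5 m.
Total vertical stress at mid-clay: σ_v = 18.1×3.4 + 18.6×3.1 = 119.2 kPa.
Pore pressure: u = 9.81×(6.5 − 0) = 63.765 kPa.
Initial effective stress: σ'_0 = σ_v − u = 119.2 − 63.765 = 55.435 kPa.
Stress increase at mid-clay by the 2:1 spreading method:
Δσ = qBL/((B+z)(L+z)) = 211×4.7×10/((4.7+6.5)(10+6.5)) = 53.663 kPa
Final effective stress: σ'_f = 55.435 + 53.663 = 109.1 kPa.
σ'_f = 109.1 ≤ σ'_p = 192 kPa, so the clay remains overconsolidated and only the recompression index applies:
S_c = C_r·H/(1+e₀)·log₁₀(σ'_f/σ'_0) = 0.029×6.2/1.78×log₁₀(109.1/55.435)
    = 0.10101 × 0.29404 = 0.0297 m

S_c ≈ 0.0297 m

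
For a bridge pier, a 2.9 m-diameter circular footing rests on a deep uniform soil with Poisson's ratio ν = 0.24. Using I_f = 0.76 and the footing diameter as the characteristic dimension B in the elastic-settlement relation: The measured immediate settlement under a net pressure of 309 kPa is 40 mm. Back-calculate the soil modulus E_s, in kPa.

E_s ≈ 16000 kPa

S_e = q·B·(1−ν²)/E_s · I_f  ⇒  E_s = q·B·(1−ν²)·I_f / S_e.
E_s = 309 × 2.9 × 0.9424 × 0.76 / 0.04 = 16050 kPa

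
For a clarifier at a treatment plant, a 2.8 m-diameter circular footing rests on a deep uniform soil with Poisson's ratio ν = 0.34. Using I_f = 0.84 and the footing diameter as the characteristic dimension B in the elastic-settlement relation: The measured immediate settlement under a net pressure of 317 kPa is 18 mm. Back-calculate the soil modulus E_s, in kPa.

E_s ≈ 36600 kPa

S_e = q·B·(1−ν²)/E_s · I_f  ⇒  E_s = q·B·(1−ν²)·I_f / S_e.
E_s = 317 × 2.8 × 0.8844 × 0.84 / 0.018 = 36630 kPa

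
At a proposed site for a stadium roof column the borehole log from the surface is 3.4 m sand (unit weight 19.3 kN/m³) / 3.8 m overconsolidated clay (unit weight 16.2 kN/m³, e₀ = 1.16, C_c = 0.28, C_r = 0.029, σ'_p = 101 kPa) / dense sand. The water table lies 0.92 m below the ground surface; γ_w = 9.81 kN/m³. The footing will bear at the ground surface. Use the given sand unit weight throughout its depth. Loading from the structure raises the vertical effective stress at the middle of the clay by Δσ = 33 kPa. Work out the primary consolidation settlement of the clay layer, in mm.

Mid-depth of clay below the ground surface: z = 3.4 + 3.8/2 = 5.3 m.
Total vertical stress at mid-clay: σ_v = 19.3×3.4 + 16.2×1.9 = 96.4 kPa.
Pore pressure: u = 9.81×(5.3 − 0.92) = 42.968 kPa.
Initial effective stress: σ'_0 = σ_v − u = 96.4 − 42.968 = 53.432 kPa.
Final effective stress: σ'_f = 53.432 + 33 = 86.432 kPa.
σ'_f = 86.432 ≤ σ'_p = 101 kPa, so the clay remains overconsolidated and only the recompression index applies:
S_c = C_r·H/(1+e₀)·log₁₀(σ'_f/σ'_0) = 0.029×3.8/2.16×log₁₀(86.432/53.432)
    = 0.05102 × 0.20887 = 0.01066 m

S_c ≈ 10.7 mm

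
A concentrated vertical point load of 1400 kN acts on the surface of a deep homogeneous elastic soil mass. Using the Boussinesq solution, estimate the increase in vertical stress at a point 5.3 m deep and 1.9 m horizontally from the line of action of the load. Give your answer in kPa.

Δσ_z ≈ 17.6 kPa

Boussinesq vertical stress below a point load on an elastic half-space:
Δσ_z = 3P/(2πz²) · [1 + (r/z)²]^(−5/2)
r/z = 1.9/5.3 = 0.35849; [1+(r/z)²]^(−5/2) = 0.73915.
Δσ_z = 3×1400/(2π×5.3²) × 0.73915 = 23.797 × 0.73915 = 17.59 kPa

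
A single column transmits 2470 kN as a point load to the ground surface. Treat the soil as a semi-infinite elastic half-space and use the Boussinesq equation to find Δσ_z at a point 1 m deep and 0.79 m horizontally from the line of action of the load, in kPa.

Δσ_z ≈ 351 kPa

Boussinesq vertical stress below a point load on an elastic half-space:
Δσ_z = 3P/(2πz²) · [1 + (r/z)²]^(−5/2)
r/z = 0.79/1 = 0.79; [1+(r/z)²]^(−5/2) = 0.29749.
Δσ_z = 3×2470/(2π×1²) × 0.29749 = 1179.3 × 0.29749 = 350.8 kPa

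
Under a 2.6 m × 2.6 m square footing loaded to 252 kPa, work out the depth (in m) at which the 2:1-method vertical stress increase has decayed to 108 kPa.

z ≈ 1.37 m

2:1 spreading — at depth z the loaded area has grown by z in each plan dimension:
qB²/(B+z)² = Δσ_z ⇒ z = B(√(q/Δσ_z) − 1) = 2.6×(√(252/108) − 1) = 1.372 m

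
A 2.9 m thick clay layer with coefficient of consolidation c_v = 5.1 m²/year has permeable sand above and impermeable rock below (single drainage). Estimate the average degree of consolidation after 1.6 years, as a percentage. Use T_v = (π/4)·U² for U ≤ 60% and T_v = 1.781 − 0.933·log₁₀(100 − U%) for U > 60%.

U ≈ 92.6 %

Drainage path length: H_d = H = 2.9 m (single drainage).
T_v = c_v·t/H_d² = 5.1×1.6/2.9² = 0.97027.
T_v = 0.97027 corresponds to the U > 60% branch:
U = 1 − 10^((1.781 − T_v)/0.933)/100 = 0.926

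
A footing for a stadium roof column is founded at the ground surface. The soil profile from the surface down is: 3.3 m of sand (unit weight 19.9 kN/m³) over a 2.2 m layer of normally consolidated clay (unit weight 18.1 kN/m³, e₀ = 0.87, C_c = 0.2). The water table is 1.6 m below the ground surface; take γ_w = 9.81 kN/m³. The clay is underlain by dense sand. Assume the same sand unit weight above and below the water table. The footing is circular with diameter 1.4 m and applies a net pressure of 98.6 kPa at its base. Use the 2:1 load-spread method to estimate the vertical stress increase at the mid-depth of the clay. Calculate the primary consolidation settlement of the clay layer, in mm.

S_c ≈ 9.63 mm

Mid-depth of clay below the ground surface: z = 3.3 + 2.2/2 = 4.4 m.
Total vertical stress at mid-clay: σ_v = 19.9×3.3 + 18.1×1.1 = 85.58 kPa.
Pore pressure: u = 9.81×(4.4 − 1.6) = 27.468 kPa.
Initial effective stress: σ'_0 = σ_v − u = 85.58 − 27.468 = 58.112 kPa.
Stress increase at mid-clay by the 2:1 spreading method:
Δσ ≈ qD²/(D+z)² = 98.6×1.4²/(1.4+4.4)² = 5.7448 kPa
Final effective stress: σ'_f = σ'_0 + Δσ = 58.112 + 5.7448 = 63.857 kPa.
Normally consolidated clay, so the full stress increment lies on the virgin compression line:
S_c = C_c·H/(1+e₀)·log₁₀(σ'_f/σ'_0) = 0.2×2.2/(1+0.87)×log₁₀(63.857/58.112)
    = 0.23529 × 0.040943 = 0.009633 m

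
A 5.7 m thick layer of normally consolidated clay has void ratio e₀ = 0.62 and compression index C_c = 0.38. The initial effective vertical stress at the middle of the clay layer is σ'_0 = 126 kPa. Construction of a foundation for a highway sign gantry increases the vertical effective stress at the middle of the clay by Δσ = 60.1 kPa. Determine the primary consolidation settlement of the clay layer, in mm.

Final effective stress: σ'_f = σ'_0 + Δσ = 126 + 60.1 = 186.1 kPa.
Normally consolidated clay, so the full stress increment lies on the virgin compression line:
S_c = C_c·H/(1+e₀)·log₁₀(σ'_f/σ'_0) = 0.38×5.7/(1+0.62)×log₁₀(186.1/126)
    = 1.337 × 0.16938 = 0.2265 m

S_c ≈ 226 mm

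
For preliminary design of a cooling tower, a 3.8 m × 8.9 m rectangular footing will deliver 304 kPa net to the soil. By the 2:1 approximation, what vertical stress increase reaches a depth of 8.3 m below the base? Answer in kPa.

Δσ_z ≈ 49.4 kPa

By the 2:1 method the load spreads at 1 horizontal : 2 vertical, so at depth z the loaded area has grown by z in each plan dimension:
Δσ = qBL/((B+z)(L+z)) = 304×3.8×8.9/((3.8+8.3)(8.9+8.3)) = 49.401 kPa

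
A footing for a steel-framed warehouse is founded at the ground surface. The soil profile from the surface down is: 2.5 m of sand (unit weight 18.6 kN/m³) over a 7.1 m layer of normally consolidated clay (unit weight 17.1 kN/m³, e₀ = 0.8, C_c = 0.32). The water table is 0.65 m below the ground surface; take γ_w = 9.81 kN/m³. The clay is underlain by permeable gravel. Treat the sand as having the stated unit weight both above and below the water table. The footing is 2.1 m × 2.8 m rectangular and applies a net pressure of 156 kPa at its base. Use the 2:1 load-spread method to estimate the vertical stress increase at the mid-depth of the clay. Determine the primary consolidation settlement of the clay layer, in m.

Mid-depth of clay below the ground surface: z = 2.5 + 7.1/2 = 6.05 m.
Total vertical stress at mid-clay: σ_v = 18.6×2.5 + 17.1×3.55 = 107.21 kPa.
Pore pressure: u = 9.81×(6.05 − 0.65) = 52.974 kPa.
Initial effective stress: σ'_0 = σ_v − u = 107.21 − 52.974 = 54.236 kPa.
Stress increase at mid-clay by the 2:1 spreading method:
Δσ = qBL/((B+z)(L+z)) = 156×2.1×2.8/((2.1+6.05)(2.8+6.05)) = 12.717 kPa
Final effective stress: σ'_f = σ'_0 + Δσ = 54.236 + 12.717 = 66.953 kPa.
Normally consolidated clay, so the full stress increment lies on the virgin compression line:
S_c = C_c·H/(1+e₀)·log₁₀(σ'_f/σ'_0) = 0.32×7.1/(1+0.8)×log₁₀(66.953/54.236)
    = 1.2622 × 0.091482 = 0.1155 m

S_c ≈ 0.115 m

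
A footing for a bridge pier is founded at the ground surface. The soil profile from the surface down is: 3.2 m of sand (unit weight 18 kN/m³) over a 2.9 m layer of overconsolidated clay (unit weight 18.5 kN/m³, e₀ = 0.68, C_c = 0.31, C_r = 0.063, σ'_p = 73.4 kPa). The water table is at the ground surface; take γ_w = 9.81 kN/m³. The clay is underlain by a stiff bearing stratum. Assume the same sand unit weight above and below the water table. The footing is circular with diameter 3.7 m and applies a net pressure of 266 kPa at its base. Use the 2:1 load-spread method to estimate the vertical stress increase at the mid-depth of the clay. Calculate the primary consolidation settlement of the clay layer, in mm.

Mid-depth of clay below the ground surface: z = 3.2 + 2.9/2 = 4.65 m.
Total vertical stress at mid-clay: σ_v = 18×3.2 + 18.5×1.45 = 84.425 kPa.
Pore pressure: u = 9.81×(4.65 − 0) = 45.617 kPa.
Initial effective stress: σ'_0 = σ_v − u = 84.425 − 45.617 = 38.808 kPa.
Stress increase at mid-clay by the 2:1 spreading method:
Δσ ≈ qD²/(D+z)² = 266×3.7²/(3.7+4.65)² = 52.229 kPa
Final effective stress: σ'_f = 38.808 + 52.229 = 91.037 kPa.
σ'_f = 91.037 > σ'_p = 73.4 kPa, so the stress path crosses the preconsolidation pressure — recompression up to σ'_p, then virgin compression beyond:
S_c = H/(1+e₀)·[C_r·log₁₀(σ'_p/σ'_0) + C_c·log₁₀(σ'_f/σ'_p)]
    = 2.9/1.68 × [0.063×log₁₀(73.4/38.808) + 0.31×log₁₀(91.037/73.4)]
    = 1.7262 × [0.017437 + 0.028992] = 0.08015 m

S_c ≈ 80.1 mm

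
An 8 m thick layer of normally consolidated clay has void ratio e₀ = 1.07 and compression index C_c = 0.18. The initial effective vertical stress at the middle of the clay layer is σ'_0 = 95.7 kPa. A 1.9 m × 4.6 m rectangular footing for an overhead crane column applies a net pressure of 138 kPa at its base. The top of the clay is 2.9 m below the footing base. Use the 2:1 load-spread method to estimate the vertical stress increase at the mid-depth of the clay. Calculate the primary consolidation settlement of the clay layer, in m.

Mid-depth of clay below the footing base: z = 2.9 + 8/2 = 6.9 m.
Stress increase at mid-clay by the 2:1 spreading method:
Δσ = qBL/((B+z)(L+z)) = 138×1.9×4.6/((1.9+6.9)(4.6+6.9)) = 11.918 kPa
Final effective stress: σ'_f = σ'_0 + Δσ = 95.7 + 11.918 = 107.62 kPa.
Normally consolidated clay, so the full stress increment lies on the virgin compression line:
S_c = C_c·H/(1+e₀)·log₁₀(σ'_f/σ'_0) = 0.18×8/(1+1.07)×log₁₀(107.62/95.7)
    = 0.69565 × 0.050981 = 0.03546 m

S_c ≈ 0.0355 m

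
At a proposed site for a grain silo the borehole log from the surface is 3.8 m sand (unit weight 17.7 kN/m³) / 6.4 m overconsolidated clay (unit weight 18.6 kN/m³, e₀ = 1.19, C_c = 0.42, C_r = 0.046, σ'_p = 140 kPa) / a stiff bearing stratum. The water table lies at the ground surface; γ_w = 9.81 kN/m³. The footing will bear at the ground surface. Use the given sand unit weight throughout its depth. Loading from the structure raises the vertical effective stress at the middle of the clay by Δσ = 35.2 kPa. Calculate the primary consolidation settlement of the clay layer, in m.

Mid-depth of clay below the ground surface: z = 3.8 + 6.4/2 = 7 m.
Total vertical stress at mid-clay: σ_v = 17.7×3.8 + 18.6×3.2 = 126.78 kPa.
Pore pressure: u = 9.81×(7 − 0) = 68.67 kPa.
Initial effective stress: σ'_0 = σ_v − u = 126.78 − 68.67 = 58.11 kPa.
Final effective stress: σ'_f = 58.11 + 35.2 = 93.31 kPa.
σ'_f = 93.31 ≤ σ'_p = 140 kPa, so the clay remains overconsolidated and only the recompression index applies:
S_c = C_r·H/(1+e₀)·log₁₀(σ'_f/σ'_0) = 0.046×6.4/2.19×log₁₀(93.31/58.11)
    = 0.13443 × 0.20568 = 0.02765 m

S_c ≈ 0.0276 m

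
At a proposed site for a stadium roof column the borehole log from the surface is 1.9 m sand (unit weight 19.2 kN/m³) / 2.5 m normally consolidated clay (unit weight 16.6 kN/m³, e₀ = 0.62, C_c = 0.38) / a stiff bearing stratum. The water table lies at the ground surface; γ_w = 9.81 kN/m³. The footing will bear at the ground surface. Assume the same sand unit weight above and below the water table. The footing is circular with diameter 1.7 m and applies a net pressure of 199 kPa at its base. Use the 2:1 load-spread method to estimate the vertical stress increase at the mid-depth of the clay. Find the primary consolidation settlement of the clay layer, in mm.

S_c ≈ 167 mm

Mid-depth of clay below the ground surface: z = 1.9 + 2.5/2 = 3.15 m.
Total vertical stress at mid-clay: σ_v = 19.2×1.9 + 16.6×1.25 = 57.23 kPa.
Pore pressure: u = 9.81×(3.15 − 0) = 30.902 kPa.
Initial effective stress: σ'_0 = σ_v − u = 57.23 − 30.902 = 26.328 kPa.
Stress increase at mid-clay by the 2:1 spreading method:
Δσ ≈ qD²/(D+z)² = 199×1.7²/(1.7+3.15)² = 24.449 kPa
Final effective stress: σ'_f = σ'_0 + Δσ = 26.328 + 24.449 = 50.777 kPa.
Normally consolidated clay, so the full stress increment lies on the virgin compression line:
S_c = C_c·H/(1+e₀)·log₁₀(σ'_f/σ'_0) = 0.38×2.5/(1+0.62)×log₁₀(50.777/26.328)
    = 0.58642 × 0.28525 = 0.1673 m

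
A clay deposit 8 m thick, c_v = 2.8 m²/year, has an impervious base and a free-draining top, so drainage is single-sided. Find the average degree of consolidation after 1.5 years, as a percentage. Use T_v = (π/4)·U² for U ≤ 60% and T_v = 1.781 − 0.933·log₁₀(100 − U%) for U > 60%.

Drainage path length: H_d = H = 8 m (single drainage).
T_v = c_v·t/H_d² = 2.8×1.5/8² = 0.065625.
T_v = 0.065625 corresponds to the U ≤ 60% branch:
U = √(4T_v/π) = 0.2891

U ≈ 28.9 %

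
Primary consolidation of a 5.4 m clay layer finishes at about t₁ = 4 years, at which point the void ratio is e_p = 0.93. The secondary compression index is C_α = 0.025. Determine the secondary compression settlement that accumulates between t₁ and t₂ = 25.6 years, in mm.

Secondary compression: S_s = C_α·H/(1+e_p)·log₁₀(t₂/t₁)
S_s = 0.025×5.4/(1+0.93)×log₁₀(25.6/4)
    = 0.06995 × 0.8062 = 0.05639 m

S_s ≈ 56.4 mm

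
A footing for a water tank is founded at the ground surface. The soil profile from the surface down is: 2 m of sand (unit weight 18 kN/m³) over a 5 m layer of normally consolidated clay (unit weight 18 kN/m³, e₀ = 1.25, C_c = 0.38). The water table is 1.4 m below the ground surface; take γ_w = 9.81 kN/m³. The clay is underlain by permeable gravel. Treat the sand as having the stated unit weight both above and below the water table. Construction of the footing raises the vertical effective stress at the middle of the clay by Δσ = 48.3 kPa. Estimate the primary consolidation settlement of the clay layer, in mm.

Mid-depth of clay below the ground surface: z = 2 + 5/2 = 4.5 m.
Total vertical stress at mid-clay: σ_v = 18×2 + 18×2.5 = 81 kPa.
Pore pressure: u = 9.81×(4.5 − 1.4) = 30.411 kPa.
Initial effective stress: σ'_0 = σ_v − u = 81 − 30.411 = 50.589 kPa.
Final effective stress: σ'_f = σ'_0 + Δσ = 50.589 + 48.3 = 98.889 kPa.
Normally consolidated clay, so the full stress increment lies on the virgin compression line:
S_c = C_c·H/(1+e₀)·log₁₀(σ'_f/σ'_0) = 0.38×5/(1+1.25)×log₁₀(98.889/50.589)
    = 0.84444 × 0.29109 = 0.2458 m

S_c ≈ 246 mm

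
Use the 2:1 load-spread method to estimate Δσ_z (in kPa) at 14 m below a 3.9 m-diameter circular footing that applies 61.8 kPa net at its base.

Δσ_z ≈ 2.93 kPa

By the 2:1 method the load spreads at 1 horizontal : 2 vertical, so at depth z the loaded area has grown by z in each plan dimension:
Δσ ≈ qD²/(D+z)² = 61.8×3.9²/(3.9+14)² = 2.9337 kPa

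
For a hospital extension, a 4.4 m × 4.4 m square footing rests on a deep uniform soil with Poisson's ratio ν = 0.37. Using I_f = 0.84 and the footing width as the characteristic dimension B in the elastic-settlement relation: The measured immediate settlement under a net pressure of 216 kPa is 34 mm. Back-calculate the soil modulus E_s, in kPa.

S_e = q·B·(1−ν²)/E_s · I_f  ⇒  E_s = q·B·(1−ν²)·I_f / S_e.
E_s = 216 × 4.4 × 0.8631 × 0.84 / 0.034 = 20270 kPa

E_s ≈ 20300 kPa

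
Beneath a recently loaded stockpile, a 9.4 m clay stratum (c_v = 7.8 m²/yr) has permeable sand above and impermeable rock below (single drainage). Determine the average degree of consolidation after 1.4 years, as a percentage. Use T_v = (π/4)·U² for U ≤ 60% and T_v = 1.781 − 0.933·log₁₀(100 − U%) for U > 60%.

U ≈ 39.7 %

Drainage path length: H_d = H = 9.4 m (single drainage).
T_v = c_v·t/H_d² = 7.8×1.4/9.4² = 0.12359.
T_v = 0.12359 corresponds to the U ≤ 60% branch:
U = √(4T_v/π) = 0.3967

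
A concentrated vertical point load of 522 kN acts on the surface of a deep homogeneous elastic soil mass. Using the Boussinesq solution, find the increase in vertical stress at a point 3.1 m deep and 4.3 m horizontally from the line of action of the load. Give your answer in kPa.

Boussinesq vertical stress below a point load on an elastic half-space:
Δσ_z = 3P/(2πz²) · [1 + (r/z)²]^(−5/2)
r/z = 4.3/3.1 = 1.3871; [1+(r/z)²]^(−5/2) = 0.068398.
Δσ_z = 3×522/(2π×3.1²) × 0.068398 = 25.935 × 0.068398 = 1.774 kPa

Δσ_z ≈ 1.77 kPa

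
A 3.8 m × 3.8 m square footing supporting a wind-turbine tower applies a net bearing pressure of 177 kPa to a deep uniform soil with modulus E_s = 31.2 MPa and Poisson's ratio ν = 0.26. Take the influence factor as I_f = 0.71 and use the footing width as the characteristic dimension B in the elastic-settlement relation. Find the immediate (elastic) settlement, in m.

S_e ≈ 0.0143 m

Immediate (elastic) settlement: S_e = q·B·(1−ν²)/E_s · I_f.
E_s = 31.2 MPa = 31200 kPa.
S_e = 177 × 3.8 × (1 − 0.26²) / 31200 × 0.71
    = 177 × 3.8 × 0.9324 / 31200 × 0.71
    = 0.01427 m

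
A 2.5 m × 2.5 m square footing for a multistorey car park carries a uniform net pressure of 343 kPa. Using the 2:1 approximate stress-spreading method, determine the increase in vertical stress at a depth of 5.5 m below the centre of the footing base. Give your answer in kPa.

Δσ_z ≈ 33.5 kPa

By the 2:1 method the load spreads at 1 horizontal : 2 vertical, so at depth z the loaded area has grown by z in each plan dimension:
Δσ = qBL/((B+z)(L+z)) = 343×2.5×2.5/((2.5+5.5)(2.5+5.5)) = 33.496 kPa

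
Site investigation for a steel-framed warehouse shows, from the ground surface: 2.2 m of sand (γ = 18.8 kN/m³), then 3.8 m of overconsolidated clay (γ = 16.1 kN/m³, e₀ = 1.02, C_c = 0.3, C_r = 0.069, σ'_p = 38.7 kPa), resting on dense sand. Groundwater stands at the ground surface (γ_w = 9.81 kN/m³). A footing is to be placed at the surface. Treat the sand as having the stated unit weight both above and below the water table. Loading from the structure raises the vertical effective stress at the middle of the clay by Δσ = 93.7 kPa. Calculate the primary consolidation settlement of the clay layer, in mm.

S_c ≈ 299 mm

Mid-depth of clay below the ground surface: z = 2.2 + 3.8/2 = 4.1 m.
Total vertical stress at mid-clay: σ_v = 18.8×2.2 + 16.1×1.9 = 71.95 kPa.
Pore pressure: u = 9.81×(4.1 − 0) = 40.221 kPa.
Initial effective stress: σ'_0 = σ_v − u = 71.95 − 40.221 = 31.729 kPa.
Final effective stress: σ'_f = 31.729 + 93.7 = 125.43 kPa.
σ'_f = 125.43 > σ'_p = 38.7 kPa, so the stress path crosses the preconsolidation pressure — recompression up to σ'_p, then virgin compression beyond:
S_c = H/(1+e₀)·[C_r·log₁₀(σ'_p/σ'_0) + C_c·log₁₀(σ'_f/σ'_p)]
    = 3.8/2.02 × [0.069×log₁₀(38.7/31.729) + 0.3×log₁₀(125.43/38.7)]
    = 1.8812 × [0.0059516 + 0.15321] = 0.2994 m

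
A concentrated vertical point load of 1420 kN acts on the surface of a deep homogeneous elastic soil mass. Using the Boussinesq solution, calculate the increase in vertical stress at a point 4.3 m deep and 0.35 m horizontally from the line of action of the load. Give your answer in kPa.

Boussinesq vertical stress below a point load on an elastic half-space:
Δσ_z = 3P/(2πz²) · [1 + (r/z)²]^(−5/2)
r/z = 0.35/4.3 = 0.081395; [1+(r/z)²]^(−5/2) = 0.98363.
Δσ_z = 3×1420/(2π×4.3²) × 0.98363 = 36.668 × 0.98363 = 36.07 kPa

Δσ_z ≈ 36.1 kPa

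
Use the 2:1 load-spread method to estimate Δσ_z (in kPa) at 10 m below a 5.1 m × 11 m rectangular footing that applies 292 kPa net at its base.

Δσ_z ≈ 51.7 kPa

By the 2:1 method the load spreads at 1 horizontal : 2 vertical, so at depth z the loaded area has grown by z in each plan dimension:
Δσ = qBL/((B+z)(L+z)) = 292×5.1×11/((5.1+10)(11+10)) = 51.659 kPa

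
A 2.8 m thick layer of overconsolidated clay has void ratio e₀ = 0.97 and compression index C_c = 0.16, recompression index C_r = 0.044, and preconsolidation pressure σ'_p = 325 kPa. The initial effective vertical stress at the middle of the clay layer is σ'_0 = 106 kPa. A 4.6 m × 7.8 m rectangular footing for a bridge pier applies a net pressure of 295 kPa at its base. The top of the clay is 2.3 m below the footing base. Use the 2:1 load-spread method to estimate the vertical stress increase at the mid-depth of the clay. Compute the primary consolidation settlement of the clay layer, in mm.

Mid-depth of clay below the footing base: z = 2.3 + 2.8/2 = 3.7 m.
Stress increase at mid-clay by the 2:1 spreading method:
Δσ = qBL/((B+z)(L+z)) = 295×4.6×7.8/((4.6+3.7)(7.8+3.7)) = 110.89 kPa
Final effective stress: σ'_f = 106 + 110.89 = 216.89 kPa.
σ'_f = 216.89 ≤ σ'_p = 325 kPa, so the clay remains overconsolidated and only the recompression index applies:
S_c = C_r·H/(1+e₀)·log₁₀(σ'_f/σ'_0) = 0.044×2.8/1.97×log₁₀(216.89/106)
    = 0.062537 × 0.31093 = 0.01944 m

S_c ≈ 19.4 mm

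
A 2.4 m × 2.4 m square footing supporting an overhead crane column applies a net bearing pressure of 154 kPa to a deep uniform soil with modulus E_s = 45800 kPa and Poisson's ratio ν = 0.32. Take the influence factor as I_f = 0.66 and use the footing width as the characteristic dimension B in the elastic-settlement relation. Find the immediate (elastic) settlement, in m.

S_e ≈ 0.00478 m

Immediate (elastic) settlement: S_e = q·B·(1−ν²)/E_s · I_f.
S_e = 154 × 2.4 × (1 − 0.32²) / 45800 × 0.66
    = 154 × 2.4 × 0.8976 / 45800 × 0.66
    = 0.004781 m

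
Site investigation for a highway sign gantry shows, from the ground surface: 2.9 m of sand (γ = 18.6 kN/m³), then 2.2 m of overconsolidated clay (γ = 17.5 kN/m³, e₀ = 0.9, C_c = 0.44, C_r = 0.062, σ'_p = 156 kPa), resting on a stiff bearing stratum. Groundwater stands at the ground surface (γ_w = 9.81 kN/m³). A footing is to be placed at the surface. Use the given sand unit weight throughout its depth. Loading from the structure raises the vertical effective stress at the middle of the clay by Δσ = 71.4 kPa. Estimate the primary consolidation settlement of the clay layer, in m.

Mid-depth of clay below the ground surface: z = 2.9 + 2.2/2 = 4 m.
Total vertical stress at mid-clay: σ_v = 18.6×2.9 + 17.5×1.1 = 73.19 kPa.
Pore pressure: u = 9.81×(4 − 0) = 39.24 kPa.
Initial effective stress: σ'_0 = σ_v − u = 73.19 − 39.24 = 33.95 kPa.
Final effective stress: σ'_f = 33.95 + 71.4 = 105.35 kPa.
σ'_f = 105.35 ≤ σ'_p = 156 kPa, so the clay remains overconsolidated and only the recompression index applies:
S_c = C_r·H/(1+e₀)·log₁₀(σ'_f/σ'_0) = 0.062×2.2/1.9×log₁₀(105.35/33.95)
    = 0.07179 × 0.49179 = 0.03531 m

S_c ≈ 0.0353 m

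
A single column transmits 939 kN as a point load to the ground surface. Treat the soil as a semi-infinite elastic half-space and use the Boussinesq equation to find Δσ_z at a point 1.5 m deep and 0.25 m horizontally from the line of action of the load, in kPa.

Δσ_z ≈ 186 kPa

Boussinesq vertical stress below a point load on an elastic half-space:
Δσ_z = 3P/(2πz²) · [1 + (r/z)²]^(−5/2)
r/z = 0.25/1.5 = 0.16667; [1+(r/z)²]^(−5/2) = 0.9338.
Δσ_z = 3×939/(2π×1.5²) × 0.9338 = 199.26 × 0.9338 = 186.1 kPa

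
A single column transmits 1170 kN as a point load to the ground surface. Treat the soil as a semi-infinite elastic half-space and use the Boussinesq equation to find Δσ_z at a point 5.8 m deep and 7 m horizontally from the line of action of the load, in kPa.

Δσ_z ≈ 1.76 kPa

Boussinesq vertical stress below a point load on an elastic half-space:
Δσ_z = 3P/(2πz²) · [1 + (r/z)²]^(−5/2)
r/z = 7/5.8 = 1.2069; [1+(r/z)²]^(−5/2) = 0.10572.
Δσ_z = 3×1170/(2π×5.8²) × 0.10572 = 16.606 × 0.10572 = 1.756 kPa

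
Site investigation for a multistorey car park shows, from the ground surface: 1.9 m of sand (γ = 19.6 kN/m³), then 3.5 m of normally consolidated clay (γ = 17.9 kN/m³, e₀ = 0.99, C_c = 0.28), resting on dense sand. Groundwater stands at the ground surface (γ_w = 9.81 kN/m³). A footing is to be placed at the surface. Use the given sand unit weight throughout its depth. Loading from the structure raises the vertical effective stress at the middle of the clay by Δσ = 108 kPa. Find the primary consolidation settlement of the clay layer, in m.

S_c ≈ 0.312 m

Mid-depth of clay below the ground surface: z = 1.9 + 3.5/2 = 3.65 m.
Total vertical stress at mid-clay: σ_v = 19.6×1.9 + 17.9×1.75 = 68.565 kPa.
Pore pressure: u = 9.81×(3.65 − 0) = 35.806 kPa.
Initial effective stress: σ'_0 = σ_v − u = 68.565 − 35.806 = 32.759 kPa.
Final effective stress: σ'_f = σ'_0 + Δσ = 32.759 + 108 = 140.76 kPa.
Normally consolidated clay, so the full stress increment lies on the virgin compression line:
S_c = C_c·H/(1+e₀)·log₁₀(σ'_f/σ'_0) = 0.28×3.5/(1+0.99)×log₁₀(140.76/32.759)
    = 0.49246 × 0.63315 = 0.3118 m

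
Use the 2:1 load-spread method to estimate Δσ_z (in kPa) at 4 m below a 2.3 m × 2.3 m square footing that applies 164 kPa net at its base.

By the 2:1 method the load spreads at 1 horizontal : 2 vertical, so at depth z the loaded area has grown by z in each plan dimension:
Δσ = qBL/((B+z)(L+z)) = 164×2.3×2.3/((2.3+4)(2.3+4)) = 21.858 kPa

Δσ_z ≈ 21.9 kPa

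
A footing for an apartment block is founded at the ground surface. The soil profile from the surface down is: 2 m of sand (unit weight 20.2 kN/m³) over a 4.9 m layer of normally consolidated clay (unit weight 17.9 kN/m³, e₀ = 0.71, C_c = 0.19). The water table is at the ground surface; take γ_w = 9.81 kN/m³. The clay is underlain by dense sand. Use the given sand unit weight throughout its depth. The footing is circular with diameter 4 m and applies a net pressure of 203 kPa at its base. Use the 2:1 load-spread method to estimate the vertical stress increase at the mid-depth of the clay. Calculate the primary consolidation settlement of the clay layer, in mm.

Mid-depth of clay below the ground surface: z = 2 + 4.9/2 = 4.45 m.
Total vertical stress at mid-clay: σ_v = 20.2×2 + 17.9×2.45 = 84.255 kPa.
Pore pressure: u = 9.81×(4.45 − 0) = 43.655 kPa.
Initial effective stress: σ'_0 = σ_v − u = 84.255 − 43.655 = 40.6 kPa.
Stress increase at mid-clay by the 2:1 spreading method:
Δσ ≈ qD²/(D+z)² = 203×4²/(4+4.45)² = 45.489 kPa
Final effective stress: σ'_f = σ'_0 + Δσ = 40.6 + 45.489 = 86.089 kPa.
Normally consolidated clay, so the full stress increment lies on the virgin compression line:
S_c = C_c·H/(1+e₀)·log₁₀(σ'_f/σ'_0) = 0.19×4.9/(1+0.71)×log₁₀(86.089/40.6)
    = 0.54444 × 0.32642 = 0.1777 m

S_c ≈ 178 mm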